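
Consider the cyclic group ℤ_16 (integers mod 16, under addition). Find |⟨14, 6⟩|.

8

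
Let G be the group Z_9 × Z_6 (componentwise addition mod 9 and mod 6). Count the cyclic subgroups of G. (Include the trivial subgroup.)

16

A cyclic subgroup of order d is generated by each of its φ(d) elements of order d, so the cyclic subgroups of order d number (#elements of order d)/φ(d).
Cyclic subgroups by order — order 1: 1; order 2: 1; order 3: 4; order 6: 4; order 9: 3; order 18: 3.
Total: 16.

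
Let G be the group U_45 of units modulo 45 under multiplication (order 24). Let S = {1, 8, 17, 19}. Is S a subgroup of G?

Yes

|S| = 4 divides |G| = 24, consistent with Lagrange.
S contains the identity, every element's inverse is in S, and S is closed under ·: it is a subgroup.
In fact S = ⟨8⟩.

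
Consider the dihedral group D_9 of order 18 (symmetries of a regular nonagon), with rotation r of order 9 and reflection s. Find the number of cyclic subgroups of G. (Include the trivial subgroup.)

Group the elements of G by the cyclic subgroup they generate; each cyclic subgroup of order d accounts for φ(d) elements.
Cyclic subgroups by order — order 1: 1; order 2: 9; order 3: 1; order 9: 1.
Total: 12.

12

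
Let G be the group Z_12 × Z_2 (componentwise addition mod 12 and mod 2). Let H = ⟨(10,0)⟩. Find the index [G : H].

|⟨(10,0)⟩| = 6 and |G| = 24.
By Lagrange, [G : H] = |G|/|H| = 24/6 = 4.

4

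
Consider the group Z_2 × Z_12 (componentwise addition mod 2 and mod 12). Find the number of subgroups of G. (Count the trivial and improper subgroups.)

|G| = 24, so by Lagrange every subgroup order divides 24. Divisors: 1, 2, 3, 4, 6, 8, 12, 24.
Subgroups by order — order 1: 1; order 2: 3; order 3: 1; order 4: 3; order 6: 3; order 8: 1; order 12: 3; order 24: 1.
Total: 1 + 3 + 1 + 3 + 3 + 1 + 3 + 1 = 16.

16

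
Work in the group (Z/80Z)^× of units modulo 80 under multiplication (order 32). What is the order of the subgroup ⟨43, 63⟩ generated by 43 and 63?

16

|⟨43⟩| = 4 and |⟨63⟩| = 4, so |H| is a multiple of lcm(4, 4) = 4 and divides |G| = 32.
Closing under the operation: H = {1, 3, 7, 9, 21, 23, 27, 29, 41, 43, 47, 49, 61, 63, 67, 69}, so |H| = 16.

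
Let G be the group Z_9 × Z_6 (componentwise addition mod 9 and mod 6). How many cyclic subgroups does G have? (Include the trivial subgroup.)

16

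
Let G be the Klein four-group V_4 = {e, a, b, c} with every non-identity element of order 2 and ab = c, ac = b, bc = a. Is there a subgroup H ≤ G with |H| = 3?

No

3 does not divide |G| = 4, so by Lagrange no subgroup of order 3 exists.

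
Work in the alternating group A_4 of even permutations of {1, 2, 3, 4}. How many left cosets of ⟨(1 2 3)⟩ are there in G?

|⟨(1 2 3)⟩| = 3 and |G| = 12.
By Lagrange, [G : H] = |G|/|H| = 12/3 = 4.

4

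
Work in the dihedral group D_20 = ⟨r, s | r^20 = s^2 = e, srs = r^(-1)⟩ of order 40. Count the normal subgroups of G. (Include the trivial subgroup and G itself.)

G has 48 subgroups. Checking conjugation-invariance by order — order 1: 1/1 normal; order 2: 1/21 normal; order 4: 1/11 normal; order 5: 1/1 normal; order 8: 0/5 normal; order 10: 1/5 normal; order 20: 3/3 normal; order 40: 1/1 normal.
Total normal subgroups: 9.

9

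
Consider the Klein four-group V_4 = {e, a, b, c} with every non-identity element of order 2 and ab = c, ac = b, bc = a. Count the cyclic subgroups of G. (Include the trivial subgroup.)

4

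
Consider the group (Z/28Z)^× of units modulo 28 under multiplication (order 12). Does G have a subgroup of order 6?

6 | 12. A subgroup of order 6 is {1, 9, 11, 15, 23, 25}.

Yes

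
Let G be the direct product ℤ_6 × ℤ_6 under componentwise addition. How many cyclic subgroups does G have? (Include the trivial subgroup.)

Group the elements of G by the cyclic subgroup they generate; each cyclic subgroup of order d accounts for φ(d) elements.
Cyclic subgroups by order — order 1: 1; order 2: 3; order 3: 4; order 6: 12.
Total: 20.

20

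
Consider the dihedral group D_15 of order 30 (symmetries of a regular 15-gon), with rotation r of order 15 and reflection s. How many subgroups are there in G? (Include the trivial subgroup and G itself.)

|G| = 30, so by Lagrange every subgroup order divides 30. Divisors: 1, 2, 3, 5, 6, 10, 15, 30.
Subgroups by order — order 1: 1; order 2: 15; order 3: 1; order 5: 1; order 6: 5; order 10: 3; order 15: 1; order 30: 1.
Total: 1 + 15 + 1 + 1 + 5 + 3 + 1 + 1 = 28.

28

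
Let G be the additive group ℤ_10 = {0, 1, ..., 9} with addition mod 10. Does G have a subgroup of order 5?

5 | 10. A subgroup of order 5 is {0, 2, 4, 6, 8}.

Yes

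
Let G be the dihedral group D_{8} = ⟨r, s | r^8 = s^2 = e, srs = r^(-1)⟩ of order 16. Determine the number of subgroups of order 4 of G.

|G| = 16 and 4 | 16, so subgroups of order 4 are possible by Lagrange.
The subgroups of order 4 are: {e, r^2, r^4, r^6}; {e, r^4, r^2s, r^6s}; {e, r^4, r^3s, r^7s}; {e, r^4, s, r^4s}; … (5 in all).
So G has 5 subgroups of order 4.

5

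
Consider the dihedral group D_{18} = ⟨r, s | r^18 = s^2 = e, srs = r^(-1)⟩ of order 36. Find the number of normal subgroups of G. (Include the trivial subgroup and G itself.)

9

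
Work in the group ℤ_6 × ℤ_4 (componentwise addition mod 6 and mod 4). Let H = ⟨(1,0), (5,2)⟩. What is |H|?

12

|⟨(1,0)⟩| = 6 and |⟨(5,2)⟩| = 6, so |H| is a multiple of lcm(6, 6) = 6 and divides |G| = 24.
Closing under the operation: H = {(0,0), (0,2), (1,0), (1,2), (2,0), (2,2), (3,0), (3,2), (4,0), (4,2), (5,0), (5,2)}, so |H| = 12.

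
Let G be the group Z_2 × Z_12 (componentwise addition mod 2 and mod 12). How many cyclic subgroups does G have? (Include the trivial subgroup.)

A cyclic subgroup of order d is generated by each of its φ(d) elements of order d, so the cyclic subgroups of order d number (#elements of order d)/φ(d).
Cyclic subgroups by order — order 1: 1; order 2: 3; order 3: 1; order 4: 2; order 6: 3; order 12: 2.
Total: 12.

12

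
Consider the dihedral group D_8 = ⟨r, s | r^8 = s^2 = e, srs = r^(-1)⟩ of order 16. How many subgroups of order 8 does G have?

3

|G| = 16 and 8 | 16, so subgroups of order 8 are possible by Lagrange.
The subgroups of order 8 are: {e, r, r^2, r^3, r^4, r^5, r^6, r^7}; {e, r^2, r^4, r^6, s, r^2s, r^4s, r^6s}; {e, r^2, r^4, r^6, rs, r^3s, r^5s, r^7s}.
So G has 3 subgroups of order 8.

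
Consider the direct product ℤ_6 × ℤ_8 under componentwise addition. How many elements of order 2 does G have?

An element (a,b) has order lcm(ord(a), ord(b)); count pairs with lcm equal to 2.
Enumerating gives 3 such elements.

3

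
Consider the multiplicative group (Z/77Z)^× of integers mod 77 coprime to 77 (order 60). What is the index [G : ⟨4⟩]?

4

|⟨4⟩| = 15 and |G| = 60.
By Lagrange, [G : H] = |G|/|H| = 60/15 = 4.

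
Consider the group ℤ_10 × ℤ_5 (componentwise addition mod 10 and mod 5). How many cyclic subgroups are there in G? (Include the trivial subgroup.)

A cyclic subgroup of order d is generated by each of its φ(d) elements of order d, so the cyclic subgroups of order d number (#elements of order d)/φ(d).
Cyclic subgroups by order — order 1: 1; order 2: 1; order 5: 6; order 10: 6.
Total: 14.

14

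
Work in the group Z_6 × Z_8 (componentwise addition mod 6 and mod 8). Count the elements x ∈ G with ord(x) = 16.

An element (a,b) has order lcm(ord(a), ord(b)); count pairs with lcm equal to 16.
Enumerating gives 0 such elements.

0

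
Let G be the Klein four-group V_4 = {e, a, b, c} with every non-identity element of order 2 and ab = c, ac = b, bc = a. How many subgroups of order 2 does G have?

3

|G| = 4 and 2 | 4, so subgroups of order 2 are possible by Lagrange.
The subgroups of order 2 are: {e, a}; {e, b}; {e, c}.
So G has 3 subgroups of order 2.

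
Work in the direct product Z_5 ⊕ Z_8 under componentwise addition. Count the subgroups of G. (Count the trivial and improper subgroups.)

8

|G| = 40, so by Lagrange every subgroup order divides 40. Divisors: 1, 2, 4, 5, 8, 10, 20, 40.
Subgroups by order — order 1: 1; order 2: 1; order 4: 1; order 5: 1; order 8: 1; order 10: 1; order 20: 1; order 40: 1.
Total: 1 + 1 + 1 + 1 + 1 + 1 + 1 + 1 = 8.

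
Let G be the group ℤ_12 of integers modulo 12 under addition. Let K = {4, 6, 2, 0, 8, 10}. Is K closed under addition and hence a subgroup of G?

|K| = 6 divides |G| = 12, consistent with Lagrange.
K contains the identity, every element's inverse is in K, and K is closed under +: it is a subgroup.
In fact K = ⟨2⟩.

Yes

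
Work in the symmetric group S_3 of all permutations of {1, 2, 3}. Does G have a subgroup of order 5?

5 does not divide |G| = 6, so by Lagrange no subgroup of order 5 exists.

No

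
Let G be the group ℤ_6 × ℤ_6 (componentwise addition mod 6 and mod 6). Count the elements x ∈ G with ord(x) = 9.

An element (a,b) has order lcm(ord(a), ord(b)); count pairs with lcm equal to 9.
Enumerating gives 0 such elements.

0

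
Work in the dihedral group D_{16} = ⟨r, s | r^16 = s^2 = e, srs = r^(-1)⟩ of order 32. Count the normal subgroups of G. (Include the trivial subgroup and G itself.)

8

G has 36 subgroups. Checking conjugation-invariance by order — order 1: 1/1 normal; order 2: 1/17 normal; order 4: 1/9 normal; order 8: 1/5 normal; order 16: 3/3 normal; order 32: 1/1 normal.
Total normal subgroups: 8.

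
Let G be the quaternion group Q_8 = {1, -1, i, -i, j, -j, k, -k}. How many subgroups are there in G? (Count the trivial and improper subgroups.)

6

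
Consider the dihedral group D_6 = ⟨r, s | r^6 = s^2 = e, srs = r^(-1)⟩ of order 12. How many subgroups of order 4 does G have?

|G| = 12 and 4 | 12, so subgroups of order 4 are possible by Lagrange.
The subgroups of order 4 are: {e, r^3, r^2s, r^5s}; {e, r^3, s, r^3s}; {e, r^3, rs, r^4s}.
So G has 3 subgroups of order 4.

3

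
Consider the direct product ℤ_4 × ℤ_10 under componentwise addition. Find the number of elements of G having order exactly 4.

An element (a,b) has order lcm(ord(a), ord(b)); count pairs with lcm equal to 4.
Enumerating gives 4 such elements.

4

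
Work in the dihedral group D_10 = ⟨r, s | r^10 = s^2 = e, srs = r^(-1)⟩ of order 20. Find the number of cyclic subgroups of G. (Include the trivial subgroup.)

Each element a generates a cyclic subgroup ⟨a⟩; distinct elements may generate the same one (a cyclic group of order d has φ(d) generators).
Cyclic subgroups by order — order 1: 1; order 2: 11; order 5: 1; order 10: 1.
Total: 14.

14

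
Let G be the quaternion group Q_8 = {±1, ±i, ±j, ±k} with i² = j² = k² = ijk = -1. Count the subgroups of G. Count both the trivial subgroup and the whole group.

6

|G| = 8, so by Lagrange every subgroup order divides 8. Divisors: 1, 2, 4, 8.
Subgroups by order — order 1: 1; order 2: 1; order 4: 3; order 8: 1.
Total: 1 + 1 + 3 + 1 = 6.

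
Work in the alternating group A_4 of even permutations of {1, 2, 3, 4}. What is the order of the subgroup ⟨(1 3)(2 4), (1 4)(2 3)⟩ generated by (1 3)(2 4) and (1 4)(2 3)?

|⟨(1 3)(2 4)⟩| = 2 and |⟨(1 4)(2 3)⟩| = 2, so |H| is a multiple of lcm(2, 2) = 2 and divides |G| = 12.
Closing under the operation: H = {e, (1 2)(3 4), (1 3)(2 4), (1 4)(2 3)}, so |H| = 4.

4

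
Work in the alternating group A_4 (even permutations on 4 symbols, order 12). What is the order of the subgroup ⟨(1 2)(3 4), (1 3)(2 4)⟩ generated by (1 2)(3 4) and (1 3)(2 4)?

4

|⟨(1 2)(3 4)⟩| = 2 and |⟨(1 3)(2 4)⟩| = 2, so |H| is a multiple of lcm(2, 2) = 2 and divides |G| = 12.
Closing under the operation: H = {e, (1 2)(3 4), (1 3)(2 4), (1 4)(2 3)}, so |H| = 4.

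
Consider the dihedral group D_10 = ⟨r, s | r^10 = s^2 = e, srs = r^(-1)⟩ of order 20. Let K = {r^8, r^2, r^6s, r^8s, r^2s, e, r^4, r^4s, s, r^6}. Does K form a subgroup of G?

Yes

|K| = 10 divides |G| = 20, consistent with Lagrange.
K contains the identity, every element's inverse is in K, and K is closed under ·: it is a subgroup.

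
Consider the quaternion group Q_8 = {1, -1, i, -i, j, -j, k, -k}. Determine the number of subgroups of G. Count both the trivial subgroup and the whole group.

6

|G| = 8, so by Lagrange every subgroup order divides 8. Divisors: 1, 2, 4, 8.
Subgroups by order — order 1: 1; order 2: 1; order 4: 3; order 8: 1.
Total: 1 + 1 + 3 + 1 = 6.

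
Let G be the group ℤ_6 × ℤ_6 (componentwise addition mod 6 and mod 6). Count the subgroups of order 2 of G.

3

|G| = 36 and 2 | 36, so subgroups of order 2 are possible by Lagrange.
The subgroups of order 2 are: {(0,0), (0,3)}; {(0,0), (3,0)}; {(0,0), (3,3)}.
So G has 3 subgroups of order 2.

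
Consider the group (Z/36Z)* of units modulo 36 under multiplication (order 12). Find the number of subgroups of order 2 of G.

3

|G| = 12 and 2 | 12, so subgroups of order 2 are possible by Lagrange.
The subgroups of order 2 are: {1, 17}; {1, 19}; {1, 35}.
So G has 3 subgroups of order 2.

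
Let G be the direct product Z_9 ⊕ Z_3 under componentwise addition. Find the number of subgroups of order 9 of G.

|G| = 27 and 9 | 27, so subgroups of order 9 are possible by Lagrange.
The subgroups of order 9 are: {(0,0), (0,1), (0,2), (3,0), (3,1), (3,2), (6,0), (6,1), (6,2)}; {(0,0), (1,0), (2,0), (3,0), (4,0), (5,0), (6,0), (7,0), (8,0)}; {(0,0), (1,1), (2,2), (3,0), (4,1), (5,2), (6,0), (7,1), (8,2)}; {(0,0), (1,2), (2,1), (3,0), (4,2), (5,1), (6,0), (7,2), (8,1)}.
So G has 4 subgroups of order 9.

4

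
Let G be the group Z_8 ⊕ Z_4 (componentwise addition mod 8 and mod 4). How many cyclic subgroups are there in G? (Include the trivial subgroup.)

14

Each element a generates a cyclic subgroup ⟨a⟩; distinct elements may generate the same one (a cyclic group of order d has φ(d) generators).
Cyclic subgroups by order — order 1: 1; order 2: 3; order 4: 6; order 8: 4.
Total: 14.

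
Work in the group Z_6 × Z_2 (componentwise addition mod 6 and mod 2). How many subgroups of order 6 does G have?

3

|G| = 12 and 6 | 12, so subgroups of order 6 are possible by Lagrange.
The subgroups of order 6 are: {(0,0), (0,1), (2,0), (2,1), (4,0), (4,1)}; {(0,0), (1,0), (2,0), (3,0), (4,0), (5,0)}; {(0,0), (1,1), (2,0), (3,1), (4,0), (5,1)}.
So G has 3 subgroups of order 6.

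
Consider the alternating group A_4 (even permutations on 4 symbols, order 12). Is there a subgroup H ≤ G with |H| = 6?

6 | 12, so Lagrange does not rule it out; but checking all subgroups of G, none has order 6.
(A_4 is the standard example that the converse of Lagrange fails.)

No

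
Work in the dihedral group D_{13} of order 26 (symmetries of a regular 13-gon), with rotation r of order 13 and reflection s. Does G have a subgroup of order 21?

21 does not divide |G| = 26, so by Lagrange no subgroup of order 21 exists.

No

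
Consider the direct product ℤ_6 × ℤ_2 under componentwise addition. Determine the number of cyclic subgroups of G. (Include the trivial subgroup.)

8

Each element a generates a cyclic subgroup ⟨a⟩; distinct elements may generate the same one (a cyclic group of order d has φ(d) generators).
Cyclic subgroups by order — order 1: 1; order 2: 3; order 3: 1; order 6: 3.
Total: 8.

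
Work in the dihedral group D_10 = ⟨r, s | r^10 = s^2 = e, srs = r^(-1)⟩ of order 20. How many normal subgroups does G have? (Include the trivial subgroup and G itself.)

7

G has 22 subgroups. Checking conjugation-invariance by order — order 1: 1/1 normal; order 2: 1/11 normal; order 4: 0/5 normal; order 5: 1/1 normal; order 10: 3/3 normal; order 20: 1/1 normal.
Total normal subgroups: 7.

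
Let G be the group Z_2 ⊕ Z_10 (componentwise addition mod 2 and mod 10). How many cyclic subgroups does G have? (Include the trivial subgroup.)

8

Group the elements of G by the cyclic subgroup they generate; each cyclic subgroup of order d accounts for φ(d) elements.
Cyclic subgroups by order — order 1: 1; order 2: 3; order 5: 1; order 10: 3.
Total: 8.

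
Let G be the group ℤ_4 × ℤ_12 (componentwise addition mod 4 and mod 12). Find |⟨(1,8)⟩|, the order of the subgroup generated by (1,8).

The order of (1,8) in Z_4 × Z_12 is lcm(ord(1) in Z_4, ord(8) in Z_12).
ord(1) = 4 and ord(8) = 3, so |⟨(1,8)⟩| = lcm(4, 3) = 12.

12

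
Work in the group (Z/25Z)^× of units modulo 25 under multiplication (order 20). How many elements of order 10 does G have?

The elements of order 10 are: 4, 9, 14, 19.
That's 4.

4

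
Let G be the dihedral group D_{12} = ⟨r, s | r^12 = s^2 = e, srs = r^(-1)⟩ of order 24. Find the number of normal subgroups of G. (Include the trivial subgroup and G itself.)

9

G has 34 subgroups. Checking conjugation-invariance by order — order 1: 1/1 normal; order 2: 1/13 normal; order 3: 1/1 normal; order 4: 1/7 normal; order 6: 1/5 normal; order 8: 0/3 normal; order 12: 3/3 normal; order 24: 1/1 normal.
Total normal subgroups: 9.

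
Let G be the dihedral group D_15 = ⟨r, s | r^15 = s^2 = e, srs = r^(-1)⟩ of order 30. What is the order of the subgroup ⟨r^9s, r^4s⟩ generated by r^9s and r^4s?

6

|⟨r^9s⟩| = 2 and |⟨r^4s⟩| = 2, so |H| is a multiple of lcm(2, 2) = 2 and divides |G| = 30.
Closing under the operation: H = {e, r^5, r^10, r^4s, r^9s, r^14s}, so |H| = 6.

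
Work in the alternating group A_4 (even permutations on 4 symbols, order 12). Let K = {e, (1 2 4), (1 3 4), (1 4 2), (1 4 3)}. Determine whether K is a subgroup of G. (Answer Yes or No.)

|K| = 5 does not divide |G| = 12, so by Lagrange K is not a subgroup.

No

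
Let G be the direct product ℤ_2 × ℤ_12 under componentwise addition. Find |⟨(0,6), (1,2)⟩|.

12

|⟨(0,6)⟩| = 2 and |⟨(1,2)⟩| = 6, so |H| is a multiple of lcm(2, 6) = 6 and divides |G| = 24.
Closing under the operation: H = {(0,0), (0,2), (0,4), (0,6), (0,8), (0,10), (1,0), (1,2), (1,4), (1,6), (1,8), (1,10)}, so |H| = 12.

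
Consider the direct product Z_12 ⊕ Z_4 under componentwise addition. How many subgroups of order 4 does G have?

|G| = 48 and 4 | 48, so subgroups of order 4 are possible by Lagrange.
The subgroups of order 4 are: {(0,0), (0,1), (0,2), (0,3)}; {(0,0), (0,2), (6,0), (6,2)}; {(0,0), (0,2), (6,1), (6,3)}; {(0,0), (3,0), (6,0), (9,0)}; … (7 in all).
So G has 7 subgroups of order 4.

7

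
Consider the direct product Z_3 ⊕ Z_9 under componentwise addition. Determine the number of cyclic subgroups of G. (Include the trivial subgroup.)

A cyclic subgroup of order d is generated by each of its φ(d) elements of order d, so the cyclic subgroups of order d number (#elements of order d)/φ(d).
Cyclic subgroups by order — order 1: 1; order 3: 4; order 9: 3.
Total: 8.

8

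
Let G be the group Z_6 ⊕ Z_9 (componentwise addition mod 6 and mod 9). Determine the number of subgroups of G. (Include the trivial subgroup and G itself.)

|G| = 54, so by Lagrange every subgroup order divides 54. Divisors: 1, 2, 3, 6, 9, 18, 27, 54.
Subgroups by order — order 1: 1; order 2: 1; order 3: 4; order 6: 4; order 9: 4; order 18: 4; order 27: 1; order 54: 1.
Total: 1 + 1 + 4 + 4 + 4 + 4 + 1 + 1 = 20.

20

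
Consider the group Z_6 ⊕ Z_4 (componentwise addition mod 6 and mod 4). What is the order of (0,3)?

4

The order of (0,3) in Z_6 × Z_4 is lcm(ord(0) in Z_6, ord(3) in Z_4).
ord(0) = 1 and ord(3) = 4, so |⟨(0,3)⟩| = lcm(1, 4) = 4.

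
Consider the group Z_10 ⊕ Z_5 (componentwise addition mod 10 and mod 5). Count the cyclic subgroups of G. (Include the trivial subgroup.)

Group the elements of G by the cyclic subgroup they generate; each cyclic subgroup of order d accounts for φ(d) elements.
Cyclic subgroups by order — order 1: 1; order 2: 1; order 5: 6; order 10: 6.
Total: 14.

14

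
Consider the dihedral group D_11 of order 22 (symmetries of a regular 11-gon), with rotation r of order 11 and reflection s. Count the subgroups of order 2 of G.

11

|G| = 22 and 2 | 22, so subgroups of order 2 are possible by Lagrange.
The subgroups of order 2 are: {e, r^10s}; {e, r^2s}; {e, r^3s}; {e, r^4s}; … (11 in all).
So G has 11 subgroups of order 2.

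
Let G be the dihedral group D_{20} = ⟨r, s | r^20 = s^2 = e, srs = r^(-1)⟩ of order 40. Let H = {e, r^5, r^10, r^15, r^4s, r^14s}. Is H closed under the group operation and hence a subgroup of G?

|H| = 6 does not divide |G| = 40, so by Lagrange H is not a subgroup.

No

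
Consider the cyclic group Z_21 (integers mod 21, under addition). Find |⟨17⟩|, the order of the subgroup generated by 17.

In Z_21, the order of an element a is n/gcd(a, n).
gcd(17, 21) = 1, so |⟨17⟩| = 21/1 = 21.

21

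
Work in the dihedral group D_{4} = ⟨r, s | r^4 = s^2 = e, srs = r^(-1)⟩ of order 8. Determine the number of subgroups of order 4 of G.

|G| = 8 and 4 | 8, so subgroups of order 4 are possible by Lagrange.
The subgroups of order 4 are: {e, r, r^2, r^3}; {e, r^2, s, r^2s}; {e, r^2, rs, r^3s}.
So G has 3 subgroups of order 4.

3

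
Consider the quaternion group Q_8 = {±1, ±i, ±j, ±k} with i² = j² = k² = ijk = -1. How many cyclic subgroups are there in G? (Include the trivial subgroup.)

5

Each element a generates a cyclic subgroup ⟨a⟩; distinct elements may generate the same one (a cyclic group of order d has φ(d) generators).
Cyclic subgroups by order — order 1: 1; order 2: 1; order 4: 3.
Total: 5.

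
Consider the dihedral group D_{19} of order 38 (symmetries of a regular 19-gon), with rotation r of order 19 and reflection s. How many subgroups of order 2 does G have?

19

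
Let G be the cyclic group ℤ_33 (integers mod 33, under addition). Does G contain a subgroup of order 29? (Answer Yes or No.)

No

29 does not divide |G| = 33, so by Lagrange no subgroup of order 29 exists.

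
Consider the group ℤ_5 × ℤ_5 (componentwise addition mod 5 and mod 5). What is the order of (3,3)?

The order of (3,3) in Z_5 × Z_5 is lcm(ord(3) in Z_5, ord(3) in Z_5).
ord(3) = 5 and ord(3) = 5, so |⟨(3,3)⟩| = lcm(5, 5) = 5.

5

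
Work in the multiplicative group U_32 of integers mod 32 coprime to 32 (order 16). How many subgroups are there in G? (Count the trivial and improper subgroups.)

11

|G| = 16, so by Lagrange every subgroup order divides 16. Divisors: 1, 2, 4, 8, 16.
Subgroups by order — order 1: 1; order 2: 3; order 4: 3; order 8: 3; order 16: 1.
Total: 1 + 3 + 3 + 3 + 1 = 11.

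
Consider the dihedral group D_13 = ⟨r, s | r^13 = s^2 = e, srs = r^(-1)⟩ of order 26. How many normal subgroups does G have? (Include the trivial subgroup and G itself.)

3

G has 16 subgroups. Checking conjugation-invariance by order — order 1: 1/1 normal; order 2: 0/13 normal; order 13: 1/1 normal; order 26: 1/1 normal.
Total normal subgroups: 3.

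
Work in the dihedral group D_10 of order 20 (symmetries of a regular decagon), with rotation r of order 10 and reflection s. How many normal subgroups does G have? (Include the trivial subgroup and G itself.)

G has 22 subgroups. Checking conjugation-invariance by order — order 1: 1/1 normal; order 2: 1/11 normal; order 4: 0/5 normal; order 5: 1/1 normal; order 10: 3/3 normal; order 20: 1/1 normal.
Total normal subgroups: 7.

7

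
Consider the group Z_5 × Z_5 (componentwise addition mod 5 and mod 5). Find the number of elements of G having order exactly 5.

An element (a,b) has order lcm(ord(a), ord(b)); count pairs with lcm equal to 5.
Enumerating gives 24 such elements.

24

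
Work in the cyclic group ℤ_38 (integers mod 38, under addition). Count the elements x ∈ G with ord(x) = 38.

18

In a cyclic group of order 38, the number of elements of order d (for d | 38) is φ(d).
φ(38) = 18.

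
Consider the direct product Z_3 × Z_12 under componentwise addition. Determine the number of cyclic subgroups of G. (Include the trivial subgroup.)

15

Group the elements of G by the cyclic subgroup they generate; each cyclic subgroup of order d accounts for φ(d) elements.
Cyclic subgroups by order — order 1: 1; order 2: 1; order 3: 4; order 4: 1; order 6: 4; order 12: 4.
Total: 15.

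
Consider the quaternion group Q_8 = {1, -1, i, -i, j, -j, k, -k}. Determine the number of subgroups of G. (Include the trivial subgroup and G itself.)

6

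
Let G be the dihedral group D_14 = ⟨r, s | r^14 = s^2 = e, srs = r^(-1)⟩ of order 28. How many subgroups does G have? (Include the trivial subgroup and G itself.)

|G| = 28, so by Lagrange every subgroup order divides 28. Divisors: 1, 2, 4, 7, 14, 28.
Subgroups by order — order 1: 1; order 2: 15; order 4: 7; order 7: 1; order 14: 3; order 28: 1.
Total: 1 + 15 + 7 + 1 + 3 + 1 = 28.

28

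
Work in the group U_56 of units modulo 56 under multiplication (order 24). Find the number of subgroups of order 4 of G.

|G| = 24 and 4 | 24, so subgroups of order 4 are possible by Lagrange.
The subgroups of order 4 are: {1, 13, 15, 27}; {1, 13, 29, 41}; {1, 13, 43, 55}; {1, 15, 29, 43}; … (7 in all).
So G has 7 subgroups of order 4.

7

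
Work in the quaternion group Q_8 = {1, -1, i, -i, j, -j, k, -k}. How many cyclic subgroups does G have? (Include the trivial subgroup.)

A cyclic subgroup of order d is generated by each of its φ(d) elements of order d, so the cyclic subgroups of order d number (#elements of order d)/φ(d).
Cyclic subgroups by order — order 1: 1; order 2: 1; order 4: 3.
Total: 5.

5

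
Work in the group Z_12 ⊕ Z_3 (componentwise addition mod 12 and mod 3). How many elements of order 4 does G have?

2

An element (a,b) has order lcm(ord(a), ord(b)); count pairs with lcm equal to 4.
Enumerating gives 2 such elements.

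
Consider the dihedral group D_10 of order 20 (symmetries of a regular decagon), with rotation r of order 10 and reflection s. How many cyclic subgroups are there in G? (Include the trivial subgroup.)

14

A cyclic subgroup of order d is generated by each of its φ(d) elements of order d, so the cyclic subgroups of order d number (#elements of order d)/φ(d).
Cyclic subgroups by order — order 1: 1; order 2: 11; order 5: 1; order 10: 1.
Total: 14.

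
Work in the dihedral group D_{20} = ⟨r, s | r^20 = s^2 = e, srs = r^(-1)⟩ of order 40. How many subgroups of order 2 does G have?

21

|G| = 40 and 2 | 40, so subgroups of order 2 are possible by Lagrange.
The subgroups of order 2 are: {e, r^10}; {e, r^10s}; {e, r^11s}; {e, r^12s}; … (21 in all).
So G has 21 subgroups of order 2.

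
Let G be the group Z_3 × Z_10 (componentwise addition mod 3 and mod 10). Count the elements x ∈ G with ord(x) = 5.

4

An element (a,b) has order lcm(ord(a), ord(b)); count pairs with lcm equal to 5.
Enumerating gives 4 such elements.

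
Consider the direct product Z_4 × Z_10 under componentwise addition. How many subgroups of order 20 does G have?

3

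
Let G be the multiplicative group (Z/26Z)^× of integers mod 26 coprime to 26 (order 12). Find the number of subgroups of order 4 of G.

1

|G| = 12 and 4 | 12, so subgroups of order 4 are possible by Lagrange.
The subgroups of order 4 are: {1, 5, 21, 25}.
So G has 1 subgroup of order 4.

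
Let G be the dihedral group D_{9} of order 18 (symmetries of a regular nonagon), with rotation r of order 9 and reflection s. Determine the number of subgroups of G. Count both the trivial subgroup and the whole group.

|G| = 18, so by Lagrange every subgroup order divides 18. Divisors: 1, 2, 3, 6, 9, 18.
Subgroups by order — order 1: 1; order 2: 9; order 3: 1; order 6: 3; order 9: 1; order 18: 1.
Total: 1 + 9 + 1 + 3 + 1 + 1 = 16.

16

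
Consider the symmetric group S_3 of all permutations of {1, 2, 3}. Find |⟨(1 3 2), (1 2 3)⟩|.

|⟨(1 3 2)⟩| = 3 and |⟨(1 2 3)⟩| = 3, so |H| is a multiple of lcm(3, 3) = 3 and divides |G| = 6.
Closing under the operation: H = {e, (1 2 3), (1 3 2)}, so |H| = 3.

3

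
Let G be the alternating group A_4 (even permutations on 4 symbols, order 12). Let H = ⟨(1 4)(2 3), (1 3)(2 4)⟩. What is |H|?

|⟨(1 4)(2 3)⟩| = 2 and |⟨(1 3)(2 4)⟩| = 2, so |H| is a multiple of lcm(2, 2) = 2 and divides |G| = 12.
Closing under the operation: H = {e, (1 2)(3 4), (1 3)(2 4), (1 4)(2 3)}, so |H| = 4.

4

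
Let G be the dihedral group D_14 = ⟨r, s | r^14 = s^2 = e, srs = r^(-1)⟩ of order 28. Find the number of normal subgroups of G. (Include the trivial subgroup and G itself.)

G has 28 subgroups. Checking conjugation-invariance by order — order 1: 1/1 normal; order 2: 1/15 normal; order 4: 0/7 normal; order 7: 1/1 normal; order 14: 3/3 normal; order 28: 1/1 normal.
Total normal subgroups: 7.

7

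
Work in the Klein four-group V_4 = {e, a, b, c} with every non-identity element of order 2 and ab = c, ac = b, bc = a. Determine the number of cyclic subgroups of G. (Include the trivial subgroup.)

Each element a generates a cyclic subgroup ⟨a⟩; distinct elements may generate the same one (a cyclic group of order d has φ(d) generators).
Cyclic subgroups by order — order 1: 1; order 2: 3.
Total: 4.

4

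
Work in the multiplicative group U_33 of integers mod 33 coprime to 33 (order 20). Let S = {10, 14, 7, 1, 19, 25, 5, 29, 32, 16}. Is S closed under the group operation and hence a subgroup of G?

5 ∈ S but its inverse 20 ∉ S, so S is not a subgroup.

No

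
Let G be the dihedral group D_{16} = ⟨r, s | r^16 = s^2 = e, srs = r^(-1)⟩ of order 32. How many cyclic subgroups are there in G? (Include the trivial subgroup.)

A cyclic subgroup of order d is generated by each of its φ(d) elements of order d, so the cyclic subgroups of order d number (#elements of order d)/φ(d).
Cyclic subgroups by order — order 1: 1; order 2: 17; order 4: 1; order 8: 1; order 16: 1.
Total: 21.

21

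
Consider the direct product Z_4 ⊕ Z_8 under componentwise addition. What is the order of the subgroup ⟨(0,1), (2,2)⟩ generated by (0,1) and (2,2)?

16

|⟨(0,1)⟩| = 8 and |⟨(2,2)⟩| = 4, so |H| is a multiple of lcm(8, 4) = 8 and divides |G| = 32.
Closing under the operation: H = {(0,0), (0,1), (0,2), (0,3), (0,4), (0,5), (0,6), (0,7), (2,0), (2,1), (2,2), (2,3), (2,4), (2,5), (2,6), (2,7)}, so |H| = 16.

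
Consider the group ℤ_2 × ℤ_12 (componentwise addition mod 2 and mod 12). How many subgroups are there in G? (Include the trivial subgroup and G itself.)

|G| = 24, so by Lagrange every subgroup order divides 24. Divisors: 1, 2, 3, 4, 6, 8, 12, 24.
Subgroups by order — order 1: 1; order 2: 3; order 3: 1; order 4: 3; order 6: 3; order 8: 1; order 12: 3; order 24: 1.
Total: 1 + 3 + 1 + 3 + 3 + 1 + 3 + 1 = 16.

16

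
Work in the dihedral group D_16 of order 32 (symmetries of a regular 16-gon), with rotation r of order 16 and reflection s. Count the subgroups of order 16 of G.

3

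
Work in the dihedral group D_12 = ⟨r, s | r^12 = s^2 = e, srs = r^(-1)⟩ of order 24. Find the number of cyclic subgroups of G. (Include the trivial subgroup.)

18

Group the elements of G by the cyclic subgroup they generate; each cyclic subgroup of order d accounts for φ(d) elements.
Cyclic subgroups by order — order 1: 1; order 2: 13; order 3: 1; order 4: 1; order 6: 1; order 12: 1.
Total: 18.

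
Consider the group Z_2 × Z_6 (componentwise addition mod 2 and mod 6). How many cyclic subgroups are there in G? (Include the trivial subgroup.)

A cyclic subgroup of order d is generated by each of its φ(d) elements of order d, so the cyclic subgroups of order d number (#elements of order d)/φ(d).
Cyclic subgroups by order — order 1: 1; order 2: 3; order 3: 1; order 6: 3.
Total: 8.

8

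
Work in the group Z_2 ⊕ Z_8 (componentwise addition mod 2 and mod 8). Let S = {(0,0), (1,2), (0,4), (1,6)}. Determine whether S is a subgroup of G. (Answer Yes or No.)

Yes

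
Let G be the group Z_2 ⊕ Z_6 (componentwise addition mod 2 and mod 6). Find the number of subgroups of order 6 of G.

3

|G| = 12 and 6 | 12, so subgroups of order 6 are possible by Lagrange.
The subgroups of order 6 are: {(0,0), (0,1), (0,2), (0,3), (0,4), (0,5)}; {(0,0), (0,2), (0,4), (1,0), (1,2), (1,4)}; {(0,0), (0,2), (0,4), (1,1), (1,3), (1,5)}.
So G has 3 subgroups of order 6.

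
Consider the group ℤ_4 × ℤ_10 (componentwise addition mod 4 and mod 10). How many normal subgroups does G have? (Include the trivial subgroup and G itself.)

16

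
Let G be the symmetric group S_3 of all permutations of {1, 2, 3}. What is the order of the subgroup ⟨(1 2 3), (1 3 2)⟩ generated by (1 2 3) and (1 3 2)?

3

|⟨(1 2 3)⟩| = 3 and |⟨(1 3 2)⟩| = 3, so |H| is a multiple of lcm(3, 3) = 3 and divides |G| = 6.
Closing under the operation: H = {e, (1 2 3), (1 3 2)}, so |H| = 3.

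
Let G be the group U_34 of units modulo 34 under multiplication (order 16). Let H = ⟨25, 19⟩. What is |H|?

|⟨25⟩| = 8 and |⟨19⟩| = 8, so |H| is a multiple of lcm(8, 8) = 8 and divides |G| = 16.
Closing under the operation: H = {1, 9, 13, 15, 19, 21, 25, 33}, so |H| = 8.

8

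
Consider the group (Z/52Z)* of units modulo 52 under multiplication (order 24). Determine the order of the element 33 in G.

12

Compute successive powers of 33 mod 52: 33, 49, 5, 9, 37, 25, 45, 29, …; 33^12 ≡ 1 (mod 52).
So |⟨33⟩| = 12.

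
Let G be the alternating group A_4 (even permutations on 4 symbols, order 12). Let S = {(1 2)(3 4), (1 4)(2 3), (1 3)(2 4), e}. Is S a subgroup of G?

|S| = 4 divides |G| = 12, consistent with Lagrange.
S contains the identity, every element's inverse is in S, and S is closed under ∘: it is a subgroup.

Yes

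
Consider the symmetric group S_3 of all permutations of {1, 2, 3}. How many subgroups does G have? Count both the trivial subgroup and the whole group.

6

|G| = 6, so by Lagrange every subgroup order divides 6. Divisors: 1, 2, 3, 6.
Subgroups by order — order 1: 1; order 2: 3; order 3: 1; order 6: 1.
Total: 1 + 3 + 1 + 1 = 6.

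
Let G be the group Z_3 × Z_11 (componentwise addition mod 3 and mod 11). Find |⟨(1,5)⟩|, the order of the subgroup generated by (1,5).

The order of (1,5) in Z_3 × Z_11 is lcm(ord(1) in Z_3, ord(5) in Z_11).
ord(1) = 3 and ord(5) = 11, so |⟨(1,5)⟩| = lcm(3, 11) = 33.

33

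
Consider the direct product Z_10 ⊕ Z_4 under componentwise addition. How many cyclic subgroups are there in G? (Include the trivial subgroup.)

12

A cyclic subgroup of order d is generated by each of its φ(d) elements of order d, so the cyclic subgroups of order d number (#elements of order d)/φ(d).
Cyclic subgroups by order — order 1: 1; order 2: 3; order 4: 2; order 5: 1; order 10: 3; order 20: 2.
Total: 12.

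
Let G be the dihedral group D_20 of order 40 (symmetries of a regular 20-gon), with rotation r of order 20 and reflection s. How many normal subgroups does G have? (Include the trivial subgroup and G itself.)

9

G has 48 subgroups. Checking conjugation-invariance by order — order 1: 1/1 normal; order 2: 1/21 normal; order 4: 1/11 normal; order 5: 1/1 normal; order 8: 0/5 normal; order 10: 1/5 normal; order 20: 3/3 normal; order 40: 1/1 normal.
Total normal subgroups: 9.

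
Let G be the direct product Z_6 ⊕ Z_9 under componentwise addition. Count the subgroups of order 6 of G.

|G| = 54 and 6 | 54, so subgroups of order 6 are possible by Lagrange.
The subgroups of order 6 are: {(0,0), (0,3), (0,6), (3,0), (3,3), (3,6)}; {(0,0), (1,0), (2,0), (3,0), (4,0), (5,0)}; {(0,0), (1,3), (2,6), (3,0), (4,3), (5,6)}; {(0,0), (1,6), (2,3), (3,0), (4,6), (5,3)}.
So G has 4 subgroups of order 6.

4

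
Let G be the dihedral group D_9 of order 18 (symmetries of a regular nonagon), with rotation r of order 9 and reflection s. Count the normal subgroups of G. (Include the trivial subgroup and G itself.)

G has 16 subgroups. Checking conjugation-invariance by order — order 1: 1/1 normal; order 2: 0/9 normal; order 3: 1/1 normal; order 6: 0/3 normal; order 9: 1/1 normal; order 18: 1/1 normal.
Total normal subgroups: 4.

4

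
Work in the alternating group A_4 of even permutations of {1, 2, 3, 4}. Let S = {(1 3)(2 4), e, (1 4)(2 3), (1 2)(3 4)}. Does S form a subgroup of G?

|S| = 4 divides |G| = 12, consistent with Lagrange.
S contains the identity, every element's inverse is in S, and S is closed under ∘: it is a subgroup.

Yes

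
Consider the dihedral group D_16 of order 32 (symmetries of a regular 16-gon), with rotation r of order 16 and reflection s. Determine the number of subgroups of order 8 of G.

5

|G| = 32 and 8 | 32, so subgroups of order 8 are possible by Lagrange.
The subgroups of order 8 are: {e, r^2, r^4, r^6, r^8, r^10, r^12, r^14}; {e, r^4, r^8, r^12, r^2s, r^6s, r^10s, r^14s}; {e, r^4, r^8, r^12, r^3s, r^7s, r^11s, r^15s}; {e, r^4, r^8, r^12, s, r^4s, r^8s, r^12s}; … (5 in all).
So G has 5 subgroups of order 8.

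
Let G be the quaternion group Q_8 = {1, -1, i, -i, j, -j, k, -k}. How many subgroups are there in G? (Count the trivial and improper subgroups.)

|G| = 8, so by Lagrange every subgroup order divides 8. Divisors: 1, 2, 4, 8.
Subgroups by order — order 1: 1; order 2: 1; order 4: 3; order 8: 1.
Total: 1 + 1 + 3 + 1 = 6.

6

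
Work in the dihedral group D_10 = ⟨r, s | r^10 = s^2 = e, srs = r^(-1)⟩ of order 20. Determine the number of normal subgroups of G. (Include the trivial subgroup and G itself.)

G has 22 subgroups. Checking conjugation-invariance by order — order 1: 1/1 normal; order 2: 1/11 normal; order 4: 0/5 normal; order 5: 1/1 normal; order 10: 3/3 normal; order 20: 1/1 normal.
Total normal subgroups: 7.

7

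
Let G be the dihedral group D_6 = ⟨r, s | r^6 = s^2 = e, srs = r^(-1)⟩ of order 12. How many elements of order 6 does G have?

2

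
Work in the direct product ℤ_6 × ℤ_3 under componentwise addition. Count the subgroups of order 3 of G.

4

|G| = 18 and 3 | 18, so subgroups of order 3 are possible by Lagrange.
The subgroups of order 3 are: {(0,0), (0,1), (0,2)}; {(0,0), (2,0), (4,0)}; {(0,0), (2,1), (4,2)}; {(0,0), (2,2), (4,1)}.
So G has 4 subgroups of order 3.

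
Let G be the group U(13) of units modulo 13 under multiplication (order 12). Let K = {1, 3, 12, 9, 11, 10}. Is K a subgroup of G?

No

10 ∈ K but its inverse 4 ∉ K, so K is not a subgroup.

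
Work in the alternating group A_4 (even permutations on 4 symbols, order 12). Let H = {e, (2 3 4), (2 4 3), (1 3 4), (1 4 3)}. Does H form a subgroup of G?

|H| = 5 does not divide |G| = 12, so by Lagrange H is not a subgroup.

No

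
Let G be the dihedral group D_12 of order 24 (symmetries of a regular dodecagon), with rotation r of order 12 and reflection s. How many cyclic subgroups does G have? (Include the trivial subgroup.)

18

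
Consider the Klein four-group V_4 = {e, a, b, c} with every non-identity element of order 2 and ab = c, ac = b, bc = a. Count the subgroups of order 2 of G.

3

|G| = 4 and 2 | 4, so subgroups of order 2 are possible by Lagrange.
The subgroups of order 2 are: {e, a}; {e, b}; {e, c}.
So G has 3 subgroups of order 2.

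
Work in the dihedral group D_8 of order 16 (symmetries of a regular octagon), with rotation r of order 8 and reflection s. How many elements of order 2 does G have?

9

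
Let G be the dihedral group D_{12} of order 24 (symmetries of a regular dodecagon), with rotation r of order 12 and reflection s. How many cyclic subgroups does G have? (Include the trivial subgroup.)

18

A cyclic subgroup of order d is generated by each of its φ(d) elements of order d, so the cyclic subgroups of order d number (#elements of order d)/φ(d).
Cyclic subgroups by order — order 1: 1; order 2: 13; order 3: 1; order 4: 1; order 6: 1; order 12: 1.
Total: 18.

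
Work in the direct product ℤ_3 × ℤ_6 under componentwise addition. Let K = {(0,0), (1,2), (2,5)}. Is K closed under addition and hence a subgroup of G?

(1,2) ∈ K but its inverse (2,4) ∉ K, so K is not a subgroup.

No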